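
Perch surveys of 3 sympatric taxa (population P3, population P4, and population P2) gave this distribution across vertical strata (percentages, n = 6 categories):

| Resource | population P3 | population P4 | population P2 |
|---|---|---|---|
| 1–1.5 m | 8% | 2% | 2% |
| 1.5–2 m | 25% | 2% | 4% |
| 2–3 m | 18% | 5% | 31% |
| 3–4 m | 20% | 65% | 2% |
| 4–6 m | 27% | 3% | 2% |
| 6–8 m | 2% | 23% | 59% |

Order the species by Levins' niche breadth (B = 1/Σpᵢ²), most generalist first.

population P3 > population P2 > population P4

Convert percentages to proportions (divide by 100).
Σp_P3ᵢ² = 0.08² + 0.25² + 0.18² + 0.20² + 0.27² + 0.02² = 0.0064 + 0.0625 + 0.0324 + 0.0400 + 0.0729 + 0.0004 = 0.2146
B_P3 = 1 / 0.2146 = 4.6598
Σp_P4ᵢ² = 0.02² + 0.02² + 0.05² + 0.65² + 0.03² + 0.23² = 0.0004 + 0.0004 + 0.0025 + 0.4225 + 0.0009 + 0.0529 = 0.4796
B_P4 = 1 / 0.4796 = 2.0851
Σp_P2ᵢ² = 0.02² + 0.04² + 0.31² + 0.02² + 0.02² + 0.59² = 0.0004 + 0.0016 + 0.0961 + 0.0004 + 0.0004 + 0.3481 = 0.4470
B_P2 = 1 / 0.4470 = 2.2371
Ranking by B (broadest → narrowest): population P3 (4.66) > population P2 (2.24) > population P4 (2.09)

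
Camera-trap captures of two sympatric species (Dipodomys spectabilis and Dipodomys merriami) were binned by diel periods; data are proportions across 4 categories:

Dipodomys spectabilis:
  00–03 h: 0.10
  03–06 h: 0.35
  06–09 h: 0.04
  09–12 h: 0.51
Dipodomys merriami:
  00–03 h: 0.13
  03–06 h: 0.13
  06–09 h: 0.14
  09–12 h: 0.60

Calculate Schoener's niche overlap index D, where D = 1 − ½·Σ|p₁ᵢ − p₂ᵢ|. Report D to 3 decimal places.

Σ|p₁ᵢ − p₂ᵢ| = 0.03 + 0.22 + 0.10 + 0.09 = 0.44
D = 1 − ½ × 0.44 = 1 − 0.220 = 0.78000

0.780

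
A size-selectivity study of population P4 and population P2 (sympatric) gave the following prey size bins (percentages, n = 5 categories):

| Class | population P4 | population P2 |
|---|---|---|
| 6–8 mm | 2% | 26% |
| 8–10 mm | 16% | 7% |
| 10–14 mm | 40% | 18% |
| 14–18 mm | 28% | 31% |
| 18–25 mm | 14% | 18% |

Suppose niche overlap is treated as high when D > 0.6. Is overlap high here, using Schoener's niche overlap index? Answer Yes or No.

Convert percentages to proportions (divide by 100).
Σ|p₁ᵢ − p₂ᵢ| = 0.24 + 0.09 + 0.22 + 0.03 + 0.04 = 0.62
D = 1 − ½ × 0.62 = 1 − 0.310 = 0.6900
D = 0.6900 > 0.6 → Yes.

Yes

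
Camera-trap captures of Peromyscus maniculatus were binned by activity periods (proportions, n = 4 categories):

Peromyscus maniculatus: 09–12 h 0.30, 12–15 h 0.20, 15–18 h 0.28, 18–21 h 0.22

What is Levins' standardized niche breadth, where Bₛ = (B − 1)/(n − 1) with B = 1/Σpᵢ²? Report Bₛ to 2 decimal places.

Σpᵢ² = 0.30² + 0.20² + 0.28² + 0.22² = 0.0900 + 0.0400 + 0.0784 + 0.0484 = 0.2568
B = 1 / 0.2568 = 3.8941
Bₛ = (B − 1)/(n − 1) = (3.8941 − 1)/(4 − 1) = 2.8941/3 = 0.9647

0.96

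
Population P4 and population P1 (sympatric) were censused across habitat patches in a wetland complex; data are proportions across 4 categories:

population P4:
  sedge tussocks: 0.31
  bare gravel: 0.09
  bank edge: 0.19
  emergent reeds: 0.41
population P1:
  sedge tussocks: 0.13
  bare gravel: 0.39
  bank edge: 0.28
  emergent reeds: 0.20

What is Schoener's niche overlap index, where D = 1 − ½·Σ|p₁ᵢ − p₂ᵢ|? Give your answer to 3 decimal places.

Σ|p₁ᵢ − p₂ᵢ| = 0.18 + 0.30 + 0.09 + 0.21 = 0.78
D = 1 − ½ × 0.78 = 1 − 0.390 = 0.61000

0.610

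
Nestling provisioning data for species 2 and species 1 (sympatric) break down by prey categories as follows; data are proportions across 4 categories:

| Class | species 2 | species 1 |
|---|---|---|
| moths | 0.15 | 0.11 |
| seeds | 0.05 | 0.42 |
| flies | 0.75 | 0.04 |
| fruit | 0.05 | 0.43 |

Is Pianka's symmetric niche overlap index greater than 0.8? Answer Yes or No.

Σ p₁ᵢp₂ᵢ = 0.0165 + 0.0210 + 0.0300 + 0.0215 = 0.0890
Σp_1ᵢ² = 0.15² + 0.05² + 0.75² + 0.05² = 0.0225 + 0.0025 + 0.5625 + 0.0025 = 0.5900
Σp_2ᵢ² = 0.11² + 0.42² + 0.04² + 0.43² = 0.0121 + 0.1764 + 0.0016 + 0.1849 = 0.3750
O = 0.0890 / √(0.5900 × 0.3750) = 0.0890 / 0.47037 = 0.1892
O = 0.1892 < 0.8 → No.

No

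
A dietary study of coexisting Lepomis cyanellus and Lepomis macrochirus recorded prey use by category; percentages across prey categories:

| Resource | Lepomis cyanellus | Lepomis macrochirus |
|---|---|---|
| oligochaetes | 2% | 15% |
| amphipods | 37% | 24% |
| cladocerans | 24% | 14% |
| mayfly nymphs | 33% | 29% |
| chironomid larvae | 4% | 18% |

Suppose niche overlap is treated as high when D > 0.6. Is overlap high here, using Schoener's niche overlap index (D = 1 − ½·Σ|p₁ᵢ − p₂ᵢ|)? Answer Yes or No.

Convert percentages to proportions (divide by 100).
Σ|p₁ᵢ − p₂ᵢ| = 0.13 + 0.13 + 0.10 + 0.04 + 0.14 = 0.54
D = 1 − ½ × 0.54 = 1 − 0.270 = 0.7300
D = 0.7300 > 0.6 → Yes.

Yes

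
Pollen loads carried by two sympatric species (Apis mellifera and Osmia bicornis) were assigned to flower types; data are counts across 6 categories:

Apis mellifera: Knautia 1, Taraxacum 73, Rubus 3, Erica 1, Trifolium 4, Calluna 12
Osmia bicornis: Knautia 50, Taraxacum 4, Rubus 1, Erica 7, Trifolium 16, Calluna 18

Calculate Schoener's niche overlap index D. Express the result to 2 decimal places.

0.24

Proportions for Apis mellifera (n=94): 1/94=0.0106, 73/94=0.7766, 3/94=0.0319, 1/94=0.0106, 4/94=0.0426, 12/94=0.1277
Proportions for Osmia bicornis (n=96): 50/96=0.5208, 4/96=0.0417, 1/96=0.0104, 7/96=0.0729, 16/96=0.1667, 18/96=0.1875
Σ|p₁ᵢ − p₂ᵢ| = 0.5102 + 0.7349 + 0.0215 + 0.0623 + 0.1241 + 0.0598 = 1.5128
D = 1 − ½ × 1.5128 = 1 − 0.75640 = 0.24360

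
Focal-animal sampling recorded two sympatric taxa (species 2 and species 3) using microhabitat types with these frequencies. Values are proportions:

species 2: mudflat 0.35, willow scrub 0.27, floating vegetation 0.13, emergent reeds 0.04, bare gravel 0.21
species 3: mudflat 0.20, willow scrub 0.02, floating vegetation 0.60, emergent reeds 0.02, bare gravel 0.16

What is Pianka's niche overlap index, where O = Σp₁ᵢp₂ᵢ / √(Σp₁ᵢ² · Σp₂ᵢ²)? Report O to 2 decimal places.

0.57

Σ p₁ᵢp₂ᵢ = 0.0700 + 0.0054 + 0.0780 + 0.0008 + 0.0336 = 0.1878
Σp_1ᵢ² = 0.35² + 0.27² + 0.13² + 0.04² + 0.21² = 0.1225 + 0.0729 + 0.0169 + 0.0016 + 0.0441 = 0.2580
Σp_2ᵢ² = 0.20² + 0.02² + 0.60² + 0.02² + 0.16² = 0.0400 + 0.0004 + 0.3600 + 0.0004 + 0.0256 = 0.4264
O = 0.1878 / √(0.2580 × 0.4264) = 0.1878 / 0.33168 = 0.5662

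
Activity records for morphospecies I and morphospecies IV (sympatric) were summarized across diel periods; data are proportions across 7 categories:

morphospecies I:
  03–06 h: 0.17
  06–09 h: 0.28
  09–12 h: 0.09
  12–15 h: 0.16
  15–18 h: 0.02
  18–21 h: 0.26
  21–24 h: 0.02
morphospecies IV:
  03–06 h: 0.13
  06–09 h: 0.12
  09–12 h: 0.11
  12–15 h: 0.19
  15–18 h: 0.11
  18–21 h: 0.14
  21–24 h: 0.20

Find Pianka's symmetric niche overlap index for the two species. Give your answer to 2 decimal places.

0.78

Σ p₁ᵢp₂ᵢ = 0.0221 + 0.0336 + 0.0099 + 0.0304 + 0.0022 + 0.0364 + 0.0040 = 0.1386
Σp_1ᵢ² = 0.17² + 0.28² + 0.09² + 0.16² + 0.02² + 0.26² + 0.02² = 0.0289 + 0.0784 + 0.0081 + 0.0256 + 0.0004 + 0.0676 + 0.0004 = 0.2094
Σp_2ᵢ² = 0.13² + 0.12² + 0.11² + 0.19² + 0.11² + 0.14² + 0.20² = 0.0169 + 0.0144 + 0.0121 + 0.0361 + 0.0121 + 0.0196 + 0.0400 = 0.1512
O = 0.1386 / √(0.2094 × 0.1512) = 0.1386 / 0.17794 = 0.7789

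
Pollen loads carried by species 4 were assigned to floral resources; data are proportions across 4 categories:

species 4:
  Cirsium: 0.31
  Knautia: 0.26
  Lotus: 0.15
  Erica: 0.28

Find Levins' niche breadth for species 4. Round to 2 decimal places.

3.78

Σpᵢ² = 0.31² + 0.26² + 0.15² + 0.28² = 0.0961 + 0.0676 + 0.0225 + 0.0784 = 0.2646
B = 1 / 0.2646 = 3.7793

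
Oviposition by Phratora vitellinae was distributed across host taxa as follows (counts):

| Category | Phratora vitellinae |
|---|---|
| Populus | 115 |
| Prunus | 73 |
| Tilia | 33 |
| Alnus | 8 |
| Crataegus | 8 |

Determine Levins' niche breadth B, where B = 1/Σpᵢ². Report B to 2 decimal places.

Proportions for Phratora vitellinae (n=237): 115/237=0.4852, 73/237=0.3080, 33/237=0.1392, 8/237=0.0338, 8/237=0.0338
Σpᵢ² = 0.4852² + 0.3080² + 0.1392² + 0.0338² + 0.0338² = 0.235419 + 0.094864 + 0.019377 + 0.001142 + 0.001142 = 0.351944
B = 1 / 0.351944 = 2.8414

2.84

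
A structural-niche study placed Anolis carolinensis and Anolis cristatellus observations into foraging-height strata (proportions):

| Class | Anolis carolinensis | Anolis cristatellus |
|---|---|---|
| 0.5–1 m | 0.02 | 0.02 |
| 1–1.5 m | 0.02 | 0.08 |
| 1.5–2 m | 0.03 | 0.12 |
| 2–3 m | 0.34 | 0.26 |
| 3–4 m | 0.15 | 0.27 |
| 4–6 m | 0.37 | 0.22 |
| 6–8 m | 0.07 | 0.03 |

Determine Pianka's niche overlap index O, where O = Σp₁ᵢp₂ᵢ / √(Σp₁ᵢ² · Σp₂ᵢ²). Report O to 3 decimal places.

Σ p₁ᵢp₂ᵢ = 0.0004 + 0.0016 + 0.0036 + 0.0884 + 0.0405 + 0.0814 + 0.0021 = 0.2180
Σp_1ᵢ² = 0.02² + 0.02² + 0.03² + 0.34² + 0.15² + 0.37² + 0.07² = 0.0004 + 0.0004 + 0.0009 + 0.1156 + 0.0225 + 0.1369 + 0.0049 = 0.2816
Σp_2ᵢ² = 0.02² + 0.08² + 0.12² + 0.26² + 0.27² + 0.22² + 0.03² = 0.0004 + 0.0064 + 0.0144 + 0.0676 + 0.0729 + 0.0484 + 0.0009 = 0.2110
O = 0.2180 / √(0.2816 × 0.2110) = 0.2180 / 0.243757 = 0.89433

0.894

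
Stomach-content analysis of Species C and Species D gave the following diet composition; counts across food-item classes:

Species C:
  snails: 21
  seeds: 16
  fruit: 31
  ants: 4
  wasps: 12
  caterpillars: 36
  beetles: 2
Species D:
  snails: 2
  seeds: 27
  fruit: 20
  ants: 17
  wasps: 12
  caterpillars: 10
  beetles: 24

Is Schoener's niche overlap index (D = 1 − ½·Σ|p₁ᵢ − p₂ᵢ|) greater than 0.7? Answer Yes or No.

No

Proportions for Species C (n=122): 21/122=0.1721, 16/122=0.1311, 31/122=0.2541, 4/122=0.0328, 12/122=0.0984, 36/122=0.2951, 2/122=0.0164
Proportions for Species D (n=112): 2/112=0.0179, 27/112=0.2411, 20/112=0.1786, 17/112=0.1518, 12/112=0.1071, 10/112=0.0893, 24/112=0.2143
Σ|p₁ᵢ − p₂ᵢ| = 0.1542 + 0.1100 + 0.0755 + 0.1190 + 0.0087 + 0.2058 + 0.1979 = 0.8711
D = 1 − ½ × 0.8711 = 1 − 0.43555 = 0.56445
D = 0.56445 < 0.7 → No.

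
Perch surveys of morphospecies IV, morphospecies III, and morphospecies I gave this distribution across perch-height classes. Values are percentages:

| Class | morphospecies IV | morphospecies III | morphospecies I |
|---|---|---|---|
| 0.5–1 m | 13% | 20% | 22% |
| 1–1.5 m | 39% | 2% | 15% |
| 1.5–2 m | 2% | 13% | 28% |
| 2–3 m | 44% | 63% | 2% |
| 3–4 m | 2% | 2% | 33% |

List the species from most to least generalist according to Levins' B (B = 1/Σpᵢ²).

morphospecies I > morphospecies IV > morphospecies III

Convert percentages to proportions (divide by 100).
Σp_IVᵢ² = 0.13² + 0.39² + 0.02² + 0.44² + 0.02² = 0.0169 + 0.1521 + 0.0004 + 0.1936 + 0.0004 = 0.3634
B_IV = 1 / 0.3634 = 2.7518
Σp_IIIᵢ² = 0.20² + 0.02² + 0.13² + 0.63² + 0.02² = 0.0400 + 0.0004 + 0.0169 + 0.3969 + 0.0004 = 0.4546
B_III = 1 / 0.4546 = 2.1997
Σp_Iᵢ² = 0.22² + 0.15² + 0.28² + 0.02² + 0.33² = 0.0484 + 0.0225 + 0.0784 + 0.0004 + 0.1089 = 0.2586
B_I = 1 / 0.2586 = 3.8670
Ranking by B (broadest → narrowest): morphospecies I (3.87) > morphospecies IV (2.75) > morphospecies III (2.20)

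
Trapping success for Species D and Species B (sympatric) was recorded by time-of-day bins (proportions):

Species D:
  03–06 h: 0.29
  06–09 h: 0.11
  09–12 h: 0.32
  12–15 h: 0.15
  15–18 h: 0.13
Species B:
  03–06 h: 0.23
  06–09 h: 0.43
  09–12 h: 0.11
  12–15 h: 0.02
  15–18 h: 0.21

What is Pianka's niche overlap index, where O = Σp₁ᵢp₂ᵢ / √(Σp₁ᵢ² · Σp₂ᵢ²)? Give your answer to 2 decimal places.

Σ p₁ᵢp₂ᵢ = 0.0667 + 0.0473 + 0.0352 + 0.0030 + 0.0273 = 0.1795
Σp_1ᵢ² = 0.29² + 0.11² + 0.32² + 0.15² + 0.13² = 0.0841 + 0.0121 + 0.1024 + 0.0225 + 0.0169 = 0.2380
Σp_2ᵢ² = 0.23² + 0.43² + 0.11² + 0.02² + 0.21² = 0.0529 + 0.1849 + 0.0121 + 0.0004 + 0.0441 = 0.2944
O = 0.1795 / √(0.2380 × 0.2944) = 0.1795 / 0.26470 = 0.6781

0.68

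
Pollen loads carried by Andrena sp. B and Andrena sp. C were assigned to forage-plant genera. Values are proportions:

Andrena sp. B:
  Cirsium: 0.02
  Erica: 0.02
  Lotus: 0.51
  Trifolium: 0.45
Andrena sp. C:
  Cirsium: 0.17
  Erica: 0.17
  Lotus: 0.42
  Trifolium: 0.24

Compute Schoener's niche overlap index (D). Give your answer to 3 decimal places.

0.700

Σ|p₁ᵢ − p₂ᵢ| = 0.15 + 0.15 + 0.09 + 0.21 = 0.60
D = 1 − ½ × 0.60 = 1 − 0.300 = 0.70000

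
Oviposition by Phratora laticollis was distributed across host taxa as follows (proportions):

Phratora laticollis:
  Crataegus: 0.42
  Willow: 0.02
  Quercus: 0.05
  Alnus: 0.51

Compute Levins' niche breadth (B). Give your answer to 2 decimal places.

2.28

Σpᵢ² = 0.42² + 0.02² + 0.05² + 0.51² = 0.1764 + 0.0004 + 0.0025 + 0.2601 = 0.4394
B = 1 / 0.4394 = 2.2758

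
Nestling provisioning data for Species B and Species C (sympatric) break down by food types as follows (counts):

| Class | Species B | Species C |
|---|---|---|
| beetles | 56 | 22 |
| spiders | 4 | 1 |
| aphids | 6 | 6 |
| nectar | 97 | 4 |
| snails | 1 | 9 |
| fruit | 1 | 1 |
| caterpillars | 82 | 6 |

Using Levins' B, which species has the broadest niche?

Species C

Proportions for Species B (n=247): 56/247=0.2267, 4/247=0.0162, 6/247=0.0243, 97/247=0.3927, 1/247=0.0040, 1/247=0.0040, 82/247=0.3320
Proportions for Species C (n=49): 22/49=0.4490, 1/49=0.0204, 6/49=0.1224, 4/49=0.0816, 9/49=0.1837, 1/49=0.0204, 6/49=0.1224
Σp_Bᵢ² = 0.2267² + 0.0162² + 0.0243² + 0.3927² + 0.0040² + 0.0040² + 0.3320² = 0.051393 + 0.000262 + 0.000590 + 0.154213 + 0.000016 + 0.000016 + 0.110224 = 0.316714
B_B = 1 / 0.316714 = 3.1574
Σp_Cᵢ² = 0.4490² + 0.0204² + 0.1224² + 0.0816² + 0.1837² + 0.0204² + 0.1224² = 0.201601 + 0.000416 + 0.014982 + 0.006659 + 0.033746 + 0.000416 + 0.014982 = 0.272802
B_C = 1 / 0.272802 = 3.6657
Highest B → broadest niche (most generalist): Species C (B = 3.67).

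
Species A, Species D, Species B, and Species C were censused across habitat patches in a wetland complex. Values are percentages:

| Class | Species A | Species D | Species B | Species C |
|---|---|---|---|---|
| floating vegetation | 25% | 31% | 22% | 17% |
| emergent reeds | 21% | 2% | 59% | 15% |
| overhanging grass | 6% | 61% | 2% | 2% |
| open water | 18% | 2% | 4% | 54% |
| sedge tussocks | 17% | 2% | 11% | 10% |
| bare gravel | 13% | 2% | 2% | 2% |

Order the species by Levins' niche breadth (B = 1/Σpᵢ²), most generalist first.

Species A > Species C > Species B > Species D

Convert percentages to proportions (divide by 100).
Σp_Aᵢ² = 0.25² + 0.21² + 0.06² + 0.18² + 0.17² + 0.13² = 0.0625 + 0.0441 + 0.0036 + 0.0324 + 0.0289 + 0.0169 = 0.1884
B_A = 1 / 0.1884 = 5.3079
Σp_Dᵢ² = 0.31² + 0.02² + 0.61² + 0.02² + 0.02² + 0.02² = 0.0961 + 0.0004 + 0.3721 + 0.0004 + 0.0004 + 0.0004 = 0.4698
B_D = 1 / 0.4698 = 2.1286
Σp_Bᵢ² = 0.22² + 0.59² + 0.02² + 0.04² + 0.11² + 0.02² = 0.0484 + 0.3481 + 0.0004 + 0.0016 + 0.0121 + 0.0004 = 0.4110
B_B = 1 / 0.4110 = 2.4331
Σp_Cᵢ² = 0.17² + 0.15² + 0.02² + 0.54² + 0.10² + 0.02² = 0.0289 + 0.0225 + 0.0004 + 0.2916 + 0.0100 + 0.0004 = 0.3538
B_C = 1 / 0.3538 = 2.8265
Ranking by B (broadest → narrowest): Species A (5.31) > Species C (2.83) > Species B (2.43) > Species D (2.13)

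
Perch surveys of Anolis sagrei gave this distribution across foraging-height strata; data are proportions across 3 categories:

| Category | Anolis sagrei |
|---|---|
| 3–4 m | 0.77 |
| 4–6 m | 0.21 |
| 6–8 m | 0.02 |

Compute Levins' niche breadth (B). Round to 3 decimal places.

1.569

Σpᵢ² = 0.77² + 0.21² + 0.02² = 0.5929 + 0.0441 + 0.0004 = 0.6374
B = 1 / 0.6374 = 1.56887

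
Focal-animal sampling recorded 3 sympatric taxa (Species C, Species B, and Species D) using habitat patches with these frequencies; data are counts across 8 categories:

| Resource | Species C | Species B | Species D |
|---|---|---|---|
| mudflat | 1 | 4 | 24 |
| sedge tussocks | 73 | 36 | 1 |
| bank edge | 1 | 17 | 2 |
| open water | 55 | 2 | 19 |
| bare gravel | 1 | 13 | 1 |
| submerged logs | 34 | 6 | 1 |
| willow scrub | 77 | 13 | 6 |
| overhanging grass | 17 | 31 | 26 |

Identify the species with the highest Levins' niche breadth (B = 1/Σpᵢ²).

Proportions for Species C (n=259): 1/259=0.0039, 73/259=0.2819, 1/259=0.0039, 55/259=0.2124, 1/259=0.0039, 34/259=0.1313, 77/259=0.2973, 17/259=0.0656
Proportions for Species B (n=122): 4/122=0.0328, 36/122=0.2951, 17/122=0.1393, 2/122=0.0164, 13/122=0.1066, 6/122=0.0492, 13/122=0.1066, 31/122=0.2541
Proportions for Species D (n=80): 24/80=0.3000, 1/80=0.0125, 2/80=0.0250, 19/80=0.2375, 1/80=0.0125, 1/80=0.0125, 6/80=0.0750, 26/80=0.3250
Σp_Cᵢ² = 0.0039² + 0.2819² + 0.0039² + 0.2124² + 0.0039² + 0.1313² + 0.2973² + 0.0656² = 0.000015 + 0.079468 + 0.000015 + 0.045114 + 0.000015 + 0.017240 + 0.088387 + 0.004303 = 0.234557
B_C = 1 / 0.234557 = 4.2634
Σp_Bᵢ² = 0.0328² + 0.2951² + 0.1393² + 0.0164² + 0.1066² + 0.0492² + 0.1066² + 0.2541² = 0.001076 + 0.087084 + 0.019404 + 0.000269 + 0.011364 + 0.002421 + 0.011364 + 0.064567 = 0.197549
B_B = 1 / 0.197549 = 5.0620
Σp_Dᵢ² = 0.3000² + 0.0125² + 0.0250² + 0.2375² + 0.0125² + 0.0125² + 0.0750² + 0.3250² = 0.090000 + 0.000156 + 0.000625 + 0.056406 + 0.000156 + 0.000156 + 0.005625 + 0.105625 = 0.258749
B_D = 1 / 0.258749 = 3.8647
Highest B → broadest niche (most generalist): Species B (B = 5.06).

Species B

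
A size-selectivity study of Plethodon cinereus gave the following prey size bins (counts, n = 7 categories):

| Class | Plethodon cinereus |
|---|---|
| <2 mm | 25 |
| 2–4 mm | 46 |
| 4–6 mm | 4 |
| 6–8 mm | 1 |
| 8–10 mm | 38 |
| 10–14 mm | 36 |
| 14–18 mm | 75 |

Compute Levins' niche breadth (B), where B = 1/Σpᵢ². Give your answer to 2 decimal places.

4.55

Proportions for Plethodon cinereus (n=225): 25/225=0.1111, 46/225=0.2044, 4/225=0.0178, 1/225=0.0044, 38/225=0.1689, 36/225=0.1600, 75/225=0.3333
Σpᵢ² = 0.1111² + 0.2044² + 0.0178² + 0.0044² + 0.1689² + 0.1600² + 0.3333² = 0.012343 + 0.041779 + 0.000317 + 0.000019 + 0.028527 + 0.025600 + 0.111089 = 0.219674
B = 1 / 0.219674 = 4.5522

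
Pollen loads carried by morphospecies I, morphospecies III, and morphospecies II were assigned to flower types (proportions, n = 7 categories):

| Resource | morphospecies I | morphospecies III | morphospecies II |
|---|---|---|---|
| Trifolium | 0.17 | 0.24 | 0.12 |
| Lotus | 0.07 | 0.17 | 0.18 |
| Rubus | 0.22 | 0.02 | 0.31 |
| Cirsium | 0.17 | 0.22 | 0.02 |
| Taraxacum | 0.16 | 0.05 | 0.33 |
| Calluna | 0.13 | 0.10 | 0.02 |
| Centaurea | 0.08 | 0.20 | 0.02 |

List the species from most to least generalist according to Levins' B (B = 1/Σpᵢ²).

Σp_Iᵢ² = 0.17² + 0.07² + 0.22² + 0.17² + 0.16² + 0.13² + 0.08² = 0.0289 + 0.0049 + 0.0484 + 0.0289 + 0.0256 + 0.0169 + 0.0064 = 0.1600
B_I = 1 / 0.1600 = 6.2500
Σp_IIIᵢ² = 0.24² + 0.17² + 0.02² + 0.22² + 0.05² + 0.10² + 0.20² = 0.0576 + 0.0289 + 0.0004 + 0.0484 + 0.0025 + 0.0100 + 0.0400 = 0.1878
B_III = 1 / 0.1878 = 5.3248
Σp_IIᵢ² = 0.12² + 0.18² + 0.31² + 0.02² + 0.33² + 0.02² + 0.02² = 0.0144 + 0.0324 + 0.0961 + 0.0004 + 0.1089 + 0.0004 + 0.0004 = 0.2530
B_II = 1 / 0.2530 = 3.9526
Ranking by B (broadest → narrowest): morphospecies I (6.25) > morphospecies III (5.32) > morphospecies II (3.95)

morphospecies I > morphospecies III > morphospecies II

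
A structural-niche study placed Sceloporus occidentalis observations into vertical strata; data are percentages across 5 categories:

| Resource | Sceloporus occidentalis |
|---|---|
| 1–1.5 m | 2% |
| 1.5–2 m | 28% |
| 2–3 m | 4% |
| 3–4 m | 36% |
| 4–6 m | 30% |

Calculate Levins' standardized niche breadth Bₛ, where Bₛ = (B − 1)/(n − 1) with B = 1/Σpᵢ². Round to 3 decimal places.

Convert percentages to proportions (divide by 100).
Σpᵢ² = 0.02² + 0.28² + 0.04² + 0.36² + 0.30² = 0.0004 + 0.0784 + 0.0016 + 0.1296 + 0.0900 = 0.3000
B = 1 / 0.3000 = 3.33333
Bₛ = (B − 1)/(n − 1) = (3.33333 − 1)/(5 − 1) = 2.33333/4 = 0.58333

0.583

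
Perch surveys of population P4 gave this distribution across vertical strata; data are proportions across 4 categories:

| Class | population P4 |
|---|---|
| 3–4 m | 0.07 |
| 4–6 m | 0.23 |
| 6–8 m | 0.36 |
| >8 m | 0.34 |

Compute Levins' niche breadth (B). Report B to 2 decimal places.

3.30

Σpᵢ² = 0.07² + 0.23² + 0.36² + 0.34² = 0.0049 + 0.0529 + 0.1296 + 0.1156 = 0.3030
B = 1 / 0.3030 = 3.3003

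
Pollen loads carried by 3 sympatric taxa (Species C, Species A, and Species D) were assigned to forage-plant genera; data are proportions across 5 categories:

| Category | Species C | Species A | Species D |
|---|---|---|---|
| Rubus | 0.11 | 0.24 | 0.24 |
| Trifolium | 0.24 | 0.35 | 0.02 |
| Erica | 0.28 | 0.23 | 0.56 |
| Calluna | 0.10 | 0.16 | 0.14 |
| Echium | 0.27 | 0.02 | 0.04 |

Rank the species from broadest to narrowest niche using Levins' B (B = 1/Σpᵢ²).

Species C > Species A > Species D

Σp_Cᵢ² = 0.11² + 0.24² + 0.28² + 0.10² + 0.27² = 0.0121 + 0.0576 + 0.0784 + 0.0100 + 0.0729 = 0.2310
B_C = 1 / 0.2310 = 4.3290
Σp_Aᵢ² = 0.24² + 0.35² + 0.23² + 0.16² + 0.02² = 0.0576 + 0.1225 + 0.0529 + 0.0256 + 0.0004 = 0.2590
B_A = 1 / 0.2590 = 3.8610
Σp_Dᵢ² = 0.24² + 0.02² + 0.56² + 0.14² + 0.04² = 0.0576 + 0.0004 + 0.3136 + 0.0196 + 0.0016 = 0.3928
B_D = 1 / 0.3928 = 2.5458
Ranking by B (broadest → narrowest): Species C (4.33) > Species A (3.86) > Species D (2.55)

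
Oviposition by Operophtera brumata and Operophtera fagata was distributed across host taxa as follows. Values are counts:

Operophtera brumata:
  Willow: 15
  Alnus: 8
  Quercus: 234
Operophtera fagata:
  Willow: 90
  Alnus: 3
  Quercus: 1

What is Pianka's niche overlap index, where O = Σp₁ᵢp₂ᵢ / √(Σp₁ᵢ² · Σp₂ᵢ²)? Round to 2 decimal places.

Proportions for Operophtera brumata (n=257): 15/257=0.0584, 8/257=0.0311, 234/257=0.9105
Proportions for Operophtera fagata (n=94): 90/94=0.9574, 3/94=0.0319, 1/94=0.0106
Σ p₁ᵢp₂ᵢ = 0.055912 + 0.000992 + 0.009651 = 0.066555
Σp_1ᵢ² = 0.0584² + 0.0311² + 0.9105² = 0.003411 + 0.000967 + 0.829010 = 0.833388
Σp_2ᵢ² = 0.9574² + 0.0319² + 0.0106² = 0.916615 + 0.001018 + 0.000112 = 0.917745
O = 0.066555 / √(0.833388 × 0.917745) = 0.066555 / 0.8745500 = 0.0761

0.08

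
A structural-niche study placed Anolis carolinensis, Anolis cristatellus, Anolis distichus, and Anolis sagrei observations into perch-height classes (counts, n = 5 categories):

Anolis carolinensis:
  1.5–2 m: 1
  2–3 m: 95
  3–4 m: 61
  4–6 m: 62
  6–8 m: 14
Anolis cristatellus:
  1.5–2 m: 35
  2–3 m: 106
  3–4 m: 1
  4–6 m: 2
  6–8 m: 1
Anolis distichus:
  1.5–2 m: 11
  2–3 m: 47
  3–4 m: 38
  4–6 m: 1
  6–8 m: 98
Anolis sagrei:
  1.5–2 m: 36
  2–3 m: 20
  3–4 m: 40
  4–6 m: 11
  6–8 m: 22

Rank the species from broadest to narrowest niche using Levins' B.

Proportions for Anolis carolinensis (n=233): 1/233=0.0043, 95/233=0.4077, 61/233=0.2618, 62/233=0.2661, 14/233=0.0601
Proportions for Anolis cristatellus (n=145): 35/145=0.2414, 106/145=0.7310, 1/145=0.0069, 2/145=0.0138, 1/145=0.0069
Proportions for Anolis distichus (n=195): 11/195=0.0564, 47/195=0.2410, 38/195=0.1949, 1/195=0.0051, 98/195=0.5026
Proportions for Anolis sagrei (n=129): 36/129=0.2791, 20/129=0.1550, 40/129=0.3101, 11/129=0.0853, 22/129=0.1705
Σp_caroᵢ² = 0.0043² + 0.4077² + 0.2618² + 0.2661² + 0.0601² = 0.000018 + 0.166219 + 0.068539 + 0.070809 + 0.003612 = 0.309197
B_caro = 1 / 0.309197 = 3.2342
Σp_crisᵢ² = 0.2414² + 0.7310² + 0.0069² + 0.0138² + 0.0069² = 0.058274 + 0.534361 + 0.000048 + 0.000190 + 0.000048 = 0.592921
B_cris = 1 / 0.592921 = 1.6866
Σp_distᵢ² = 0.0564² + 0.2410² + 0.1949² + 0.0051² + 0.5026² = 0.003181 + 0.058081 + 0.037986 + 0.000026 + 0.252607 = 0.351881
B_dist = 1 / 0.351881 = 2.8419
Σp_sagrᵢ² = 0.2791² + 0.1550² + 0.3101² + 0.0853² + 0.1705² = 0.077897 + 0.024025 + 0.096162 + 0.007276 + 0.029070 = 0.234430
B_sagr = 1 / 0.234430 = 4.2657
Ranking by B (broadest → narrowest): Anolis sagrei (4.27) > Anolis carolinensis (3.23) > Anolis distichus (2.84) > Anolis cristatellus (1.69)

Anolis sagrei > Anolis carolinensis > Anolis distichus > Anolis cristatellus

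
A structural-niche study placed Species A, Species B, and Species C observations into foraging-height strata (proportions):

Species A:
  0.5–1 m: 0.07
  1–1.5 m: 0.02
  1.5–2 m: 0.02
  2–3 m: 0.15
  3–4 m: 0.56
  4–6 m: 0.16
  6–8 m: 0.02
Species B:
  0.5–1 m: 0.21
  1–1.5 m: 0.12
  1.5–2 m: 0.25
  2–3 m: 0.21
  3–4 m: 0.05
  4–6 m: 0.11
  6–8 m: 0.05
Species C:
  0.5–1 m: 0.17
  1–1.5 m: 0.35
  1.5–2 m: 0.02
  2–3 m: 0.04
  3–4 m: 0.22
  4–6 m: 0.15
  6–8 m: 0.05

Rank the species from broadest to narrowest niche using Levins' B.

Σp_Aᵢ² = 0.07² + 0.02² + 0.02² + 0.15² + 0.56² + 0.16² + 0.02² = 0.0049 + 0.0004 + 0.0004 + 0.0225 + 0.3136 + 0.0256 + 0.0004 = 0.3678
B_A = 1 / 0.3678 = 2.7189
Σp_Bᵢ² = 0.21² + 0.12² + 0.25² + 0.21² + 0.05² + 0.11² + 0.05² = 0.0441 + 0.0144 + 0.0625 + 0.0441 + 0.0025 + 0.0121 + 0.0025 = 0.1822
B_B = 1 / 0.1822 = 5.4885
Σp_Cᵢ² = 0.17² + 0.35² + 0.02² + 0.04² + 0.22² + 0.15² + 0.05² = 0.0289 + 0.1225 + 0.0004 + 0.0016 + 0.0484 + 0.0225 + 0.0025 = 0.2268
B_C = 1 / 0.2268 = 4.4092
Ranking by B (broadest → narrowest): Species B (5.49) > Species C (4.41) > Species A (2.72)

Species B > Species C > Species A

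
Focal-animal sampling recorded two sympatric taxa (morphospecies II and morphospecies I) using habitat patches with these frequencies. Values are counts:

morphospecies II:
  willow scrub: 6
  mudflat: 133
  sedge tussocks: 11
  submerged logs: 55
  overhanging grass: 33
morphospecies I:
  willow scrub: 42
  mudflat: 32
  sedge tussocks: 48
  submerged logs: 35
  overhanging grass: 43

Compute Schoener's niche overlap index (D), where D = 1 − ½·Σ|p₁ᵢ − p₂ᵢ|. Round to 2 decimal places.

0.55

Proportions for morphospecies II (n=238): 6/238=0.0252, 133/238=0.5588, 11/238=0.0462, 55/238=0.2311, 33/238=0.1387
Proportions for morphospecies I (n=200): 42/200=0.2100, 32/200=0.1600, 48/200=0.2400, 35/200=0.1750, 43/200=0.2150
Σ|p₁ᵢ − p₂ᵢ| = 0.1848 + 0.3988 + 0.1938 + 0.0561 + 0.0763 = 0.9098
D = 1 − ½ × 0.9098 = 1 − 0.45490 = 0.54510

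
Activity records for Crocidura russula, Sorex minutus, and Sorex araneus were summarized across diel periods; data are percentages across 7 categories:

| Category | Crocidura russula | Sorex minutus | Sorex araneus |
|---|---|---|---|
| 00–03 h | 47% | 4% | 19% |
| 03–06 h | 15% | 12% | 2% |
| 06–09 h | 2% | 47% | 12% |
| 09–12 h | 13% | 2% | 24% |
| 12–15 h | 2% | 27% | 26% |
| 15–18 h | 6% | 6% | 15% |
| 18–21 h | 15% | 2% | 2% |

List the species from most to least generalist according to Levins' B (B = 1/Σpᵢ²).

Convert percentages to proportions (divide by 100).
Σp_russᵢ² = 0.47² + 0.15² + 0.02² + 0.13² + 0.02² + 0.06² + 0.15² = 0.2209 + 0.0225 + 0.0004 + 0.0169 + 0.0004 + 0.0036 + 0.0225 = 0.2872
B_russ = 1 / 0.2872 = 3.4819
Σp_minuᵢ² = 0.04² + 0.12² + 0.47² + 0.02² + 0.27² + 0.06² + 0.02² = 0.0016 + 0.0144 + 0.2209 + 0.0004 + 0.0729 + 0.0036 + 0.0004 = 0.3142
B_minu = 1 / 0.3142 = 3.1827
Σp_aranᵢ² = 0.19² + 0.02² + 0.12² + 0.24² + 0.26² + 0.15² + 0.02² = 0.0361 + 0.0004 + 0.0144 + 0.0576 + 0.0676 + 0.0225 + 0.0004 = 0.1990
B_aran = 1 / 0.1990 = 5.0251
Ranking by B (broadest → narrowest): Sorex araneus (5.03) > Crocidura russula (3.48) > Sorex minutus (3.18)

Sorex araneus > Crocidura russula > Sorex minutus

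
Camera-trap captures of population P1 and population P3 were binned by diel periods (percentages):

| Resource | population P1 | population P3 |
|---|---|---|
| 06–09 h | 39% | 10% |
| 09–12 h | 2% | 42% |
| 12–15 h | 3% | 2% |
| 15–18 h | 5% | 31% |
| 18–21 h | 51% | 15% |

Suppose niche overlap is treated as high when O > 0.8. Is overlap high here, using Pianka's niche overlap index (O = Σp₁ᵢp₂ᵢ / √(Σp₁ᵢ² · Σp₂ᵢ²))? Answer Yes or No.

No

Convert percentages to proportions (divide by 100).
Σ p₁ᵢp₂ᵢ = 0.0390 + 0.0084 + 0.0006 + 0.0155 + 0.0765 = 0.1400
Σp_1ᵢ² = 0.39² + 0.02² + 0.03² + 0.05² + 0.51² = 0.1521 + 0.0004 + 0.0009 + 0.0025 + 0.2601 = 0.4160
Σp_2ᵢ² = 0.10² + 0.42² + 0.02² + 0.31² + 0.15² = 0.0100 + 0.1764 + 0.0004 + 0.0961 + 0.0225 = 0.3054
O = 0.1400 / √(0.4160 × 0.3054) = 0.1400 / 0.35644 = 0.3928
O = 0.3928 < 0.8 → No.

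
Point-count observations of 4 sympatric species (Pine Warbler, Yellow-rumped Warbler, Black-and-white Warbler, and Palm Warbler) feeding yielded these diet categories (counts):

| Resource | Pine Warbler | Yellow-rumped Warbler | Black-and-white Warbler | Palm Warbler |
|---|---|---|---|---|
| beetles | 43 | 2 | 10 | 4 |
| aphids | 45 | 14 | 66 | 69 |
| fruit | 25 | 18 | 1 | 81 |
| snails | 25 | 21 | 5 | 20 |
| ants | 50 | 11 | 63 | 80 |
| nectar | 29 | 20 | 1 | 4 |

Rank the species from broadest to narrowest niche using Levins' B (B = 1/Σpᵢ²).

Proportions for Pine Warbler (n=217): 43/217=0.1982, 45/217=0.2074, 25/217=0.1152, 25/217=0.1152, 50/217=0.2304, 29/217=0.1336
Proportions for Yellow-rumped Warbler (n=86): 2/86=0.0233, 14/86=0.1628, 18/86=0.2093, 21/86=0.2442, 11/86=0.1279, 20/86=0.2326
Proportions for Black-and-white Warbler (n=146): 10/146=0.0685, 66/146=0.4521, 1/146=0.0068, 5/146=0.0342, 63/146=0.4315, 1/146=0.0068
Proportions for Palm Warbler (n=258): 4/258=0.0155, 69/258=0.2674, 81/258=0.3140, 20/258=0.0775, 80/258=0.3101, 4/258=0.0155
Σp_Pineᵢ² = 0.1982² + 0.2074² + 0.1152² + 0.1152² + 0.2304² + 0.1336² = 0.039283 + 0.043015 + 0.013271 + 0.013271 + 0.053084 + 0.017849 = 0.179773
B_Pine = 1 / 0.179773 = 5.5626
Σp_Yellᵢ² = 0.0233² + 0.1628² + 0.2093² + 0.2442² + 0.1279² + 0.2326² = 0.000543 + 0.026504 + 0.043806 + 0.059634 + 0.016358 + 0.054103 = 0.200948
B_Yell = 1 / 0.200948 = 4.9764
Σp_Blacᵢ² = 0.0685² + 0.4521² + 0.0068² + 0.0342² + 0.4315² + 0.0068² = 0.004692 + 0.204394 + 0.000046 + 0.001170 + 0.186192 + 0.000046 = 0.396540
B_Blac = 1 / 0.396540 = 2.5218
Σp_Palmᵢ² = 0.0155² + 0.2674² + 0.3140² + 0.0775² + 0.3101² + 0.0155² = 0.000240 + 0.071503 + 0.098596 + 0.006006 + 0.096162 + 0.000240 = 0.272747
B_Palm = 1 / 0.272747 = 3.6664
Ranking by B (broadest → narrowest): Pine Warbler (5.56) > Yellow-rumped Warbler (4.98) > Palm Warbler (3.67) > Black-and-white Warbler (2.52)

Pine Warbler > Yellow-rumped Warbler > Palm Warbler > Black-and-white Warbler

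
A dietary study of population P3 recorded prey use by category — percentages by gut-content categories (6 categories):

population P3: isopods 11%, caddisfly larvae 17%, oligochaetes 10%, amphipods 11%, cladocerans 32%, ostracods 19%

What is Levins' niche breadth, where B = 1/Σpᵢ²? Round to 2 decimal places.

Convert percentages to proportions (divide by 100).
Σpᵢ² = 0.11² + 0.17² + 0.10² + 0.11² + 0.32² + 0.19² = 0.0121 + 0.0289 + 0.0100 + 0.0121 + 0.1024 + 0.0361 = 0.2016
B = 1 / 0.2016 = 4.9603

4.96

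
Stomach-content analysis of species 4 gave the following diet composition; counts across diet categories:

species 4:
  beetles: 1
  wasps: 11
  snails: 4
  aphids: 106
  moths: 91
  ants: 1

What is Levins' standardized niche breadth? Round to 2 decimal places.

Proportions for species 4 (n=214): 1/214=0.0047, 11/214=0.0514, 4/214=0.0187, 106/214=0.4953, 91/214=0.4252, 1/214=0.0047
Σpᵢ² = 0.0047² + 0.0514² + 0.0187² + 0.4953² + 0.4252² + 0.0047² = 0.000022 + 0.002642 + 0.000350 + 0.245322 + 0.180795 + 0.000022 = 0.429153
B = 1 / 0.429153 = 2.3302
Bₛ = (B − 1)/(n − 1) = (2.3302 − 1)/(6 − 1) = 1.3302/5 = 0.2660

0.27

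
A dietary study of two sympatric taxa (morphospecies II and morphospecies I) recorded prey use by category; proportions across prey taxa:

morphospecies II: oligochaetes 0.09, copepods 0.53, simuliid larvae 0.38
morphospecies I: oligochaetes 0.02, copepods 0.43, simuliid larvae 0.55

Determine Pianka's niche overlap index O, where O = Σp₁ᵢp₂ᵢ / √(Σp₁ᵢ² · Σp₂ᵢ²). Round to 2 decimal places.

0.95

Σ p₁ᵢp₂ᵢ = 0.0018 + 0.2279 + 0.2090 = 0.4387
Σp_1ᵢ² = 0.09² + 0.53² + 0.38² = 0.0081 + 0.2809 + 0.1444 = 0.4334
Σp_2ᵢ² = 0.02² + 0.43² + 0.55² = 0.0004 + 0.1849 + 0.3025 = 0.4878
O = 0.4387 / √(0.4334 × 0.4878) = 0.4387 / 0.45980 = 0.9541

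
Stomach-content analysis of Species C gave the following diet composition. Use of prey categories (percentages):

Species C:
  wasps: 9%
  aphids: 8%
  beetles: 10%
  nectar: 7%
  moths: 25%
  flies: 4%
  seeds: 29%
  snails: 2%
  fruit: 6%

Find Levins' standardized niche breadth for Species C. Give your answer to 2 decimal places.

0.56

Convert percentages to proportions (divide by 100).
Σpᵢ² = 0.09² + 0.08² + 0.10² + 0.07² + 0.25² + 0.04² + 0.29² + 0.02² + 0.06² = 0.0081 + 0.0064 + 0.0100 + 0.0049 + 0.0625 + 0.0016 + 0.0841 + 0.0004 + 0.0036 = 0.1816
B = 1 / 0.1816 = 5.5066
Bₛ = (B − 1)/(n − 1) = (5.5066 − 1)/(9 − 1) = 4.5066/8 = 0.5633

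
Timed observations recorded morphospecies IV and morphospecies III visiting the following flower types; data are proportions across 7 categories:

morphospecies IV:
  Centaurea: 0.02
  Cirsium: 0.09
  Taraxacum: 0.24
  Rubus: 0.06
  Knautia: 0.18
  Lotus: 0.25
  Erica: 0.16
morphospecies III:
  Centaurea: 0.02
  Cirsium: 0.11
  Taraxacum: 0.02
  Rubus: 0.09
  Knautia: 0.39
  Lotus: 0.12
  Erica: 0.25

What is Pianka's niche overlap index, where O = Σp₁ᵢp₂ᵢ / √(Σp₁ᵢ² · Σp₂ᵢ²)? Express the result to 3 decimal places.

Σ p₁ᵢp₂ᵢ = 0.0004 + 0.0099 + 0.0048 + 0.0054 + 0.0702 + 0.0300 + 0.0400 = 0.1607
Σp_1ᵢ² = 0.02² + 0.09² + 0.24² + 0.06² + 0.18² + 0.25² + 0.16² = 0.0004 + 0.0081 + 0.0576 + 0.0036 + 0.0324 + 0.0625 + 0.0256 = 0.1902
Σp_2ᵢ² = 0.02² + 0.11² + 0.02² + 0.09² + 0.39² + 0.12² + 0.25² = 0.0004 + 0.0121 + 0.0004 + 0.0081 + 0.1521 + 0.0144 + 0.0625 = 0.2500
O = 0.1607 / √(0.1902 × 0.2500) = 0.1607 / 0.218060 = 0.73695

0.737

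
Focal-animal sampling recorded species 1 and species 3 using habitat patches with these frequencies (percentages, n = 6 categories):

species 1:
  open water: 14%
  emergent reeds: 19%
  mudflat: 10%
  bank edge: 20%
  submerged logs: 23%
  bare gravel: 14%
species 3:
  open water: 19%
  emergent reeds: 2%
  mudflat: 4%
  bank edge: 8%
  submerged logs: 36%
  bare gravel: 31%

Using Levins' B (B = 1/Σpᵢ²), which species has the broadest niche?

species 1

Convert percentages to proportions (divide by 100).
Σp_1ᵢ² = 0.14² + 0.19² + 0.10² + 0.20² + 0.23² + 0.14² = 0.0196 + 0.0361 + 0.0100 + 0.0400 + 0.0529 + 0.0196 = 0.1782
B_1 = 1 / 0.1782 = 5.6117
Σp_3ᵢ² = 0.19² + 0.02² + 0.04² + 0.08² + 0.36² + 0.31² = 0.0361 + 0.0004 + 0.0016 + 0.0064 + 0.1296 + 0.0961 = 0.2702
B_3 = 1 / 0.2702 = 3.7010
Highest B → broadest niche (most generalist): species 1 (B = 5.61).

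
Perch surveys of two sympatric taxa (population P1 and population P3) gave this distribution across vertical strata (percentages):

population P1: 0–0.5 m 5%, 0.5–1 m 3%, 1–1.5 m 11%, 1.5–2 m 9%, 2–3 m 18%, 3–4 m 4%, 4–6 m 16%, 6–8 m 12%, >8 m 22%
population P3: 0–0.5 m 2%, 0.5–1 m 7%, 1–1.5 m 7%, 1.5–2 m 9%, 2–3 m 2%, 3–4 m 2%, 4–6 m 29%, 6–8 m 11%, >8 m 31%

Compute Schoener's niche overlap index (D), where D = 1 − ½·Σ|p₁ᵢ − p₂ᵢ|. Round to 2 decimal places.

Convert percentages to proportions (divide by 100).
Σ|p₁ᵢ − p₂ᵢ| = 0.03 + 0.04 + 0.04 + 0.00 + 0.16 + 0.02 + 0.13 + 0.01 + 0.09 = 0.52
D = 1 − ½ × 0.52 = 1 − 0.260 = 0.7400

0.74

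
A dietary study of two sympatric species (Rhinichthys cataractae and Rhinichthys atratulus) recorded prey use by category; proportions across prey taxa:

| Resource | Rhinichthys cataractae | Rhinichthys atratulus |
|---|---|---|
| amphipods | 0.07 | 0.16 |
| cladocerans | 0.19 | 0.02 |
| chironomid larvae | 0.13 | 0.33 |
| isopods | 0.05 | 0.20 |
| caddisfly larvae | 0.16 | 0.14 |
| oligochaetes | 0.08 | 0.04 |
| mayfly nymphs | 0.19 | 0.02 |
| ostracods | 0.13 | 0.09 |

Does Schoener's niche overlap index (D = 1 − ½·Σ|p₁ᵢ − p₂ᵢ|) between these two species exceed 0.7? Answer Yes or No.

No

Σ|p₁ᵢ − p₂ᵢ| = 0.09 + 0.17 + 0.20 + 0.15 + 0.02 + 0.04 + 0.17 + 0.04 = 0.88
D = 1 − ½ × 0.88 = 1 − 0.440 = 0.5600
D = 0.5600 < 0.7 → No.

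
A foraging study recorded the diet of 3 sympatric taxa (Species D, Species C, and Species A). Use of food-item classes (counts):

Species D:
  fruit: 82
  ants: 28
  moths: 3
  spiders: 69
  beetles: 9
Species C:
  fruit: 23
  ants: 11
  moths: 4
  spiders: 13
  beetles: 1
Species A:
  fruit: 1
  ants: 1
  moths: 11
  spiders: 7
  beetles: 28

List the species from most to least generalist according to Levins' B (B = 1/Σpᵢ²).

Proportions for Species D (n=191): 82/191=0.4293, 28/191=0.1466, 3/191=0.0157, 69/191=0.3613, 9/191=0.0471
Proportions for Species C (n=52): 23/52=0.4423, 11/52=0.2115, 4/52=0.0769, 13/52=0.2500, 1/52=0.0192
Proportions for Species A (n=48): 1/48=0.0208, 1/48=0.0208, 11/48=0.2292, 7/48=0.1458, 28/48=0.5833
Σp_Dᵢ² = 0.4293² + 0.1466² + 0.0157² + 0.3613² + 0.0471² = 0.184298 + 0.021492 + 0.000246 + 0.130538 + 0.002218 = 0.338792
B_D = 1 / 0.338792 = 2.9517
Σp_Cᵢ² = 0.4423² + 0.2115² + 0.0769² + 0.2500² + 0.0192² = 0.195629 + 0.044732 + 0.005914 + 0.062500 + 0.000369 = 0.309144
B_C = 1 / 0.309144 = 3.2347
Σp_Aᵢ² = 0.0208² + 0.0208² + 0.2292² + 0.1458² + 0.5833² = 0.000433 + 0.000433 + 0.052533 + 0.021258 + 0.340239 = 0.414896
B_A = 1 / 0.414896 = 2.4102
Ranking by B (broadest → narrowest): Species C (3.23) > Species D (2.95) > Species A (2.41)

Species C > Species D > Species A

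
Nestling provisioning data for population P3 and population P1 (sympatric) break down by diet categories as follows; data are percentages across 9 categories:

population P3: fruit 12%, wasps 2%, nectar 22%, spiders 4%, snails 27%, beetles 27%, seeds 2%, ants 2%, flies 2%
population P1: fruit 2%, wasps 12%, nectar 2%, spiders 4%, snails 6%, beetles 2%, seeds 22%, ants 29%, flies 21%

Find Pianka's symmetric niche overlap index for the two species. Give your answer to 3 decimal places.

Convert percentages to proportions (divide by 100).
Σ p₁ᵢp₂ᵢ = 0.0024 + 0.0024 + 0.0044 + 0.0016 + 0.0162 + 0.0054 + 0.0044 + 0.0058 + 0.0042 = 0.0468
Σp_1ᵢ² = 0.12² + 0.02² + 0.22² + 0.04² + 0.27² + 0.27² + 0.02² + 0.02² + 0.02² = 0.0144 + 0.0004 + 0.0484 + 0.0016 + 0.0729 + 0.0729 + 0.0004 + 0.0004 + 0.0004 = 0.2118
Σp_2ᵢ² = 0.02² + 0.12² + 0.02² + 0.04² + 0.06² + 0.02² + 0.22² + 0.29² + 0.21² = 0.0004 + 0.0144 + 0.0004 + 0.0016 + 0.0036 + 0.0004 + 0.0484 + 0.0841 + 0.0441 = 0.1974
O = 0.0468 / √(0.2118 × 0.1974) = 0.0468 / 0.204473 = 0.22888

0.229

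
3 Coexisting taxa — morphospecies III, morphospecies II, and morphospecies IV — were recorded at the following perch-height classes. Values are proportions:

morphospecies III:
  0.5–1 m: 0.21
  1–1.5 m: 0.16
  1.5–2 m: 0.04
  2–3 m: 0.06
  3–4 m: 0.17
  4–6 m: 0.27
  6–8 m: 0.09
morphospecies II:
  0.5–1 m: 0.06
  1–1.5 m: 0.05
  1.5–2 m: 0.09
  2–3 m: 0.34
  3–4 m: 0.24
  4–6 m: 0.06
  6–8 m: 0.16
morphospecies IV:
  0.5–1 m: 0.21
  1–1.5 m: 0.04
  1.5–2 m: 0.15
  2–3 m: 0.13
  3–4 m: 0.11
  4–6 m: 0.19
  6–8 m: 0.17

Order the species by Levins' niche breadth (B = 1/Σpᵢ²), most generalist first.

morphospecies IV > morphospecies III > morphospecies II

Σp_IIIᵢ² = 0.21² + 0.16² + 0.04² + 0.06² + 0.17² + 0.27² + 0.09² = 0.0441 + 0.0256 + 0.0016 + 0.0036 + 0.0289 + 0.0729 + 0.0081 = 0.1848
B_III = 1 / 0.1848 = 5.4113
Σp_IIᵢ² = 0.06² + 0.05² + 0.09² + 0.34² + 0.24² + 0.06² + 0.16² = 0.0036 + 0.0025 + 0.0081 + 0.1156 + 0.0576 + 0.0036 + 0.0256 = 0.2166
B_II = 1 / 0.2166 = 4.6168
Σp_IVᵢ² = 0.21² + 0.04² + 0.15² + 0.13² + 0.11² + 0.19² + 0.17² = 0.0441 + 0.0016 + 0.0225 + 0.0169 + 0.0121 + 0.0361 + 0.0289 = 0.1622
B_IV = 1 / 0.1622 = 6.1652
Ranking by B (broadest → narrowest): morphospecies IV (6.17) > morphospecies III (5.41) > morphospecies II (4.62)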